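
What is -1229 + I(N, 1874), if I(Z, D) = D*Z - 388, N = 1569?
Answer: 2938689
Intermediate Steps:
I(Z, D) = -388 + D*Z
-1229 + I(N, 1874) = -1229 + (-388 + 1874*1569) = -1229 + (-388 + 2940306) = -1229 + 2939918 = 2938689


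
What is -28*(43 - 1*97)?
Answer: 1512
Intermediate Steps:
-28*(43 - 1*97) = -28*(43 - 97) = -28*(-54) = 1512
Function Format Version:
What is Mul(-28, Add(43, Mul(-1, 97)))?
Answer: 1512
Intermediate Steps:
Mul(-28, Add(43, Mul(-1, 97))) = Mul(-28, Add(43, -97)) = Mul(-28, -54) = 1512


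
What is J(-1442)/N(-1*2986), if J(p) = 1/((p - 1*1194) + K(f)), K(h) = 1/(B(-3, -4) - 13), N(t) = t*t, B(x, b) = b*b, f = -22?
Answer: -3/70500361772 ≈ -4.2553e-11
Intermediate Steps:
B(x, b) = b²
N(t) = t²
K(h) = ⅓ (K(h) = 1/((-4)² - 13) = 1/(16 - 13) = 1/3 = ⅓)
J(p) = 1/(-3581/3 + p) (J(p) = 1/((p - 1*1194) + ⅓) = 1/((p - 1194) + ⅓) = 1/((-1194 + p) + ⅓) = 1/(-3581/3 + p))
J(-1442)/N(-1*2986) = (3/(-3581 + 3*(-1442)))/((-1*2986)²) = (3/(-3581 - 4326))/((-2986)²) = (3/(-7907))/8916196 = (3*(-1/7907))*(1/8916196) = -3/7907*1/8916196 = -3/70500361772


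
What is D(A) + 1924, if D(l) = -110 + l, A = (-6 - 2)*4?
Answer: 1782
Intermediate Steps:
A = -32 (A = -8*4 = -32)
D(A) + 1924 = (-110 - 32) + 1924 = -142 + 1924 = 1782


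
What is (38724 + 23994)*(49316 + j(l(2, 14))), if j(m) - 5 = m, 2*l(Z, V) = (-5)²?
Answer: 3094098453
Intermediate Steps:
l(Z, V) = 25/2 (l(Z, V) = (½)*(-5)² = (½)*25 = 25/2)
j(m) = 5 + m
(38724 + 23994)*(49316 + j(l(2, 14))) = (38724 + 23994)*(49316 + (5 + 25/2)) = 62718*(49316 + 35/2) = 62718*(98667/2) = 3094098453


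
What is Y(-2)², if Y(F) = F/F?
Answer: 1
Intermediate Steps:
Y(F) = 1
Y(-2)² = 1² = 1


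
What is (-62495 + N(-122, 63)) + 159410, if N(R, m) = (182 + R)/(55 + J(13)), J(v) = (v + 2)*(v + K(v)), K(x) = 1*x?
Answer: 8625447/89 ≈ 96915.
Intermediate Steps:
K(x) = x
J(v) = 2*v*(2 + v) (J(v) = (v + 2)*(v + v) = (2 + v)*(2*v) = 2*v*(2 + v))
N(R, m) = 182/445 + R/445 (N(R, m) = (182 + R)/(55 + 2*13*(2 + 13)) = (182 + R)/(55 + 2*13*15) = (182 + R)/(55 + 390) = (182 + R)/445 = (182 + R)*(1/445) = 182/445 + R/445)
(-62495 + N(-122, 63)) + 159410 = (-62495 + (182/445 + (1/445)*(-122))) + 159410 = (-62495 + (182/445 - 122/445)) + 159410 = (-62495 + 12/89) + 159410 = -5562043/89 + 159410 = 8625447/89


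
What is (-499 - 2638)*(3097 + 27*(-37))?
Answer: -6581426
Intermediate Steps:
(-499 - 2638)*(3097 + 27*(-37)) = -3137*(3097 - 999) = -3137*2098 = -6581426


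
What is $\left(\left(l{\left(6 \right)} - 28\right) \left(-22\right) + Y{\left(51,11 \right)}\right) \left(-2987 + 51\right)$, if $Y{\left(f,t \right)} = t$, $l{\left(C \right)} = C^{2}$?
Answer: $484440$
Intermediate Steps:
$\left(\left(l{\left(6 \right)} - 28\right) \left(-22\right) + Y{\left(51,11 \right)}\right) \left(-2987 + 51\right) = \left(\left(6^{2} - 28\right) \left(-22\right) + 11\right) \left(-2987 + 51\right) = \left(\left(36 - 28\right) \left(-22\right) + 11\right) \left(-2936\right) = \left(8 \left(-22\right) + 11\right) \left(-2936\right) = \left(-176 + 11\right) \left(-2936\right) = \left(-165\right) \left(-2936\right) = 484440$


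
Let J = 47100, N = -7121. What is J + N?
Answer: 39979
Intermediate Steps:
J + N = 47100 - 7121 = 39979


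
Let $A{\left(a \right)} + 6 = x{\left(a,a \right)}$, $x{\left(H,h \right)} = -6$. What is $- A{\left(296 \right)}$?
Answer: $12$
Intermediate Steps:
$A{\left(a \right)} = -12$ ($A{\left(a \right)} = -6 - 6 = -12$)
$- A{\left(296 \right)} = \left(-1\right) \left(-12\right) = 12$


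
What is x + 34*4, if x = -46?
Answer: 90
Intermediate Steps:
x + 34*4 = -46 + 34*4 = -46 + 136 = 90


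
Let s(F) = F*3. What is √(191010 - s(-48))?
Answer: √191154 ≈ 437.21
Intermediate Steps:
s(F) = 3*F
√(191010 - s(-48)) = √(191010 - 3*(-48)) = √(191010 - 1*(-144)) = √(191010 + 144) = √191154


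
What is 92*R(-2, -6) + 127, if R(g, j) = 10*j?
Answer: -5393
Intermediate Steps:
92*R(-2, -6) + 127 = 92*(10*(-6)) + 127 = 92*(-60) + 127 = -5520 + 127 = -5393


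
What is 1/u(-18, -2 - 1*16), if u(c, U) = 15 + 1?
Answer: 1/16 ≈ 0.062500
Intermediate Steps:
u(c, U) = 16
1/u(-18, -2 - 1*16) = 1/16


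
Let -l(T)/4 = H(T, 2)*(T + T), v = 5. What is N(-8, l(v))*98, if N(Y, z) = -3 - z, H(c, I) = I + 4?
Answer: 23226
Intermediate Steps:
H(c, I) = 4 + I
l(T) = -48*T (l(T) = -4*(4 + 2)*(T + T) = -24*2*T = -48*T)
N(-8, l(v))*98 = (-3 - (-48)*5)*98 = (-3 - 1*(-240))*98 = (-3 + 240)*98 = 237*98 = 23226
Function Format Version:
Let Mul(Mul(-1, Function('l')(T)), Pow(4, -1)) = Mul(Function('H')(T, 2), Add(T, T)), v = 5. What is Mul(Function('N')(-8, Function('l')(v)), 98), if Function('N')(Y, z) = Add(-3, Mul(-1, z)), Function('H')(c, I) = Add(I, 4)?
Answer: 23226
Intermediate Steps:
Function('H')(c, I) = Add(4, I)
Function('l')(T) = Mul(-48, T) (Function('l')(T) = Mul(-4, Mul(Add(4, 2), Add(T, T))) = Mul(-4, Mul(6, Mul(2, T))) = Mul(-4, Mul(12, T)) = Mul(-48, T))
Mul(Function('N')(-8, Function('l')(v)), 98) = Mul(Add(-3, Mul(-1, Mul(-48, 5))), 98) = Mul(Add(-3, Mul(-1, -240)), 98) = Mul(Add(-3, 240), 98) = Mul(237, 98) = 23226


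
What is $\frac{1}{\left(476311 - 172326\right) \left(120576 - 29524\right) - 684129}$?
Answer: $\frac{1}{27677758091} \approx 3.613 \cdot 10^{-11}$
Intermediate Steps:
$\frac{1}{\left(476311 - 172326\right) \left(120576 - 29524\right) - 684129} = \frac{1}{303985 \cdot 91052 - 684129} = \frac{1}{27678442220 - 684129} = \frac{1}{27677758091}$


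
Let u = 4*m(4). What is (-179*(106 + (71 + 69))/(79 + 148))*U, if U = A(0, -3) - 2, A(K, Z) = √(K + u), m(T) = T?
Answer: -88068/227 ≈ -387.96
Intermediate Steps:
u = 16 (u = 4*4 = 16)
A(K, Z) = √(16 + K) (A(K, Z) = √(K + 16) = √(16 + K))
U = 2 (U = √(16 + 0) - 2 = √16 - 2 = 4 - 2 = 2)
(-179*(106 + (71 + 69))/(79 + 148))*U = -179*(106 + (71 + 69))/(79 + 148)*2 = -179/(227/(106 + 140))*2 = -179/(227/246)*2 = -179/(227*(1/246))*2 = -179/227/246*2 = -179*246/227*2 = -44034/227*2 = -88068/227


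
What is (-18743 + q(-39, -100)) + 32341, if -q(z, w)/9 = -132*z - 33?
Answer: -32437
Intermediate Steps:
q(z, w) = 297 + 1188*z (q(z, w) = -9*(-132*z - 33) = -9*(-33 - 132*z) = 297 + 1188*z)
(-18743 + q(-39, -100)) + 32341 = (-18743 + (297 + 1188*(-39))) + 32341 = (-18743 + (297 - 46332)) + 32341 = (-18743 - 46035) + 32341 = -64778 + 32341 = -32437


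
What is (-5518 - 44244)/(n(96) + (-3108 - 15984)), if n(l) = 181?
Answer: 49762/18911 ≈ 2.6314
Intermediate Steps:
(-5518 - 44244)/(n(96) + (-3108 - 15984)) = (-5518 - 44244)/(181 + (-3108 - 15984)) = -49762/(181 - 19092) = -49762/(-18911) = -49762*(-1/18911) = 49762/18911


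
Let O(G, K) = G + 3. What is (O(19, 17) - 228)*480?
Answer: -98880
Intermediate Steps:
O(G, K) = 3 + G
(O(19, 17) - 228)*480 = ((3 + 19) - 228)*480 = (22 - 228)*480 = -206*480 = -98880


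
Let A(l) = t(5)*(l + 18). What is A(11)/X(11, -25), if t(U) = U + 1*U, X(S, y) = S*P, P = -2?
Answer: -145/11 ≈ -13.182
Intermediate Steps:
X(S, y) = -2*S (X(S, y) = S*(-2) = -2*S)
t(U) = 2*U (t(U) = U + U = 2*U)
A(l) = 180 + 10*l (A(l) = (2*5)*(l + 18) = 10*(18 + l) = 180 + 10*l)
A(11)/X(11, -25) = (180 + 10*11)/((-2*11)) = (180 + 110)/(-22) = 290*(-1/22) = -145/11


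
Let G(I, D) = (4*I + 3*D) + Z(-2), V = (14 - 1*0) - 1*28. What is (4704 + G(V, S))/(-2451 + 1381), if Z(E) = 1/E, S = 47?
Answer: -9577/2140 ≈ -4.4752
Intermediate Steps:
V = -14 (V = (14 + 0) - 28 = 14 - 28 = -14)
G(I, D) = -1/2 + 3*D + 4*I (G(I, D) = (4*I + 3*D) + 1/(-2) = (3*D + 4*I) - 1/2 = -1/2 + 3*D + 4*I)
(4704 + G(V, S))/(-2451 + 1381) = (4704 + (-1/2 + 3*47 + 4*(-14)))/(-2451 + 1381) = (4704 + (-1/2 + 141 - 56))/(-1070) = (4704 + 169/2)*(-1/1070) = (9577/2)*(-1/1070) = -9577/2140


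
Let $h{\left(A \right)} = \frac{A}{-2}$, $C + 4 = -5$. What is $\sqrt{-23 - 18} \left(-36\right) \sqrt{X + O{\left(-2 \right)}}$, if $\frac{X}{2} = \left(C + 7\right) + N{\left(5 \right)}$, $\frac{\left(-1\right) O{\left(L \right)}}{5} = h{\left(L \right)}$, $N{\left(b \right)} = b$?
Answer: $- 36 i \sqrt{41} \approx - 230.51 i$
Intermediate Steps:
$C = -9$ ($C = -4 - 5 = -9$)
$h{\left(A \right)} = - \frac{A}{2}$ ($h{\left(A \right)} = A \left(- \frac{1}{2}\right) = - \frac{A}{2}$)
$O{\left(L \right)} = \frac{5 L}{2}$ ($O{\left(L \right)} = - 5 \left(- \frac{L}{2}\right) = \frac{5 L}{2}$)
$X = 6$ ($X = 2 \left(\left(-9 + 7\right) + 5\right) = 2 \left(-2 + 5\right) = 2 \cdot 3 = 6$)
$\sqrt{-23 - 18} \left(-36\right) \sqrt{X + O{\left(-2 \right)}} = \sqrt{-23 - 18} \left(-36\right) \sqrt{6 + \frac{5}{2} \left(-2\right)} = \sqrt{-41} \left(-36\right) \sqrt{6 - 5} = i \sqrt{41} \left(-36\right) \sqrt{1} = - 36 i \sqrt{41} \cdot 1 = - 36 i \sqrt{41}$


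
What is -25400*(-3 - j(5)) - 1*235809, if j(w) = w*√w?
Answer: -159609 + 127000*√5 ≈ 1.2437e+5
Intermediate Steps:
j(w) = w^(3/2)
-25400*(-3 - j(5)) - 1*235809 = -25400*(-3 - 5^(3/2)) - 1*235809 = -25400*(-3 - 5*√5) - 235809 = (76200 + 127000*√5) - 235809 = -159609 + 127000*√5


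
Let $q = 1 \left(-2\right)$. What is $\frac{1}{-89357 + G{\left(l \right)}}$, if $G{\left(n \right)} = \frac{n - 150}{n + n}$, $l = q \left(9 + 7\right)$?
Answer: $- \frac{32}{2859333} \approx -1.1191 \cdot 10^{-5}$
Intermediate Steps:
$q = -2$
$l = -32$ ($l = - 2 \left(9 + 7\right) = \left(-2\right) 16 = -32$)
$G{\left(n \right)} = \frac{-150 + n}{2 n}$
$\frac{1}{-89357 + G{\left(l \right)}} = \frac{1}{-89357 + \frac{-150 - 32}{2 \left(-32\right)}} = \frac{1}{-89357 + \frac{1}{2} \left(- \frac{1}{32}\right) \left(-182\right)} = \frac{1}{-89357 + \frac{91}{32}} = \frac{1}{- \frac{2859333}{32}} = - \frac{32}{2859333}$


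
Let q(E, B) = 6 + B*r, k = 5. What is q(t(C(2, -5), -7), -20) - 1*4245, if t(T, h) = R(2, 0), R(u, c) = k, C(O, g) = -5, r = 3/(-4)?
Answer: -4224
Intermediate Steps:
r = -¾ (r = 3*(-¼) = -¾ ≈ -0.75000)
R(u, c) = 5
t(T, h) = 5
q(E, B) = 6 - 3*B/4 (q(E, B) = 6 + B*(-¾) = 6 - 3*B/4)
q(t(C(2, -5), -7), -20) - 1*4245 = (6 - ¾*(-20)) - 1*4245 = (6 + 15) - 4245 = 21 - 4245 = -4224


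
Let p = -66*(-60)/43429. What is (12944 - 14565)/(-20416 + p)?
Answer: 70398409/886642504 ≈ 0.079399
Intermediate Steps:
p = 3960/43429 (p = 3960*(1/43429) = 3960/43429 ≈ 0.091183)
(12944 - 14565)/(-20416 + p) = (12944 - 14565)/(-20416 + 3960/43429) = -1621/(-886642504/43429) = -1621*(-43429/886642504) = 70398409/886642504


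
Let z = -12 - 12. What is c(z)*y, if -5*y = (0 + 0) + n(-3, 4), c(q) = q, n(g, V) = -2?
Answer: -48/5 ≈ -9.6000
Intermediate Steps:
z = -24
y = ⅖ (y = -((0 + 0) - 2)/5 = -(0 - 2)/5 = -⅕*(-2) = ⅖ ≈ 0.40000)
c(z)*y = -24*⅖ = -48/5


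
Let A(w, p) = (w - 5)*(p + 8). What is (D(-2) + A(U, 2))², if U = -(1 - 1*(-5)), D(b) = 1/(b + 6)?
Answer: 192721/16 ≈ 12045.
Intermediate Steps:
D(b) = 1/(6 + b)
U = -6 (U = -(1 + 5) = -1*6 = -6)
A(w, p) = (-5 + w)*(8 + p)
(D(-2) + A(U, 2))² = (1/(6 - 2) + (-40 - 5*2 + 8*(-6) + 2*(-6)))² = (1/4 + (-40 - 10 - 48 - 12))² = (¼ - 110)² = (-439/4)² = 192721/16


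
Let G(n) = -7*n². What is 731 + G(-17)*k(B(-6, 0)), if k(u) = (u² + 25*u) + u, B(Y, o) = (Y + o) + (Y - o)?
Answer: 340595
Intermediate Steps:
B(Y, o) = 2*Y
k(u) = u² + 26*u
731 + G(-17)*k(B(-6, 0)) = 731 + (-7*(-17)²)*((2*(-6))*(26 + 2*(-6))) = 731 + (-7*289)*(-12*(26 - 12)) = 731 - (-24276)*14 = 731 - 2023*(-168) = 731 + 339864 = 340595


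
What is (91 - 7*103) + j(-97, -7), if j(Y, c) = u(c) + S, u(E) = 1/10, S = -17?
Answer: -6469/10 ≈ -646.90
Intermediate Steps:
u(E) = ⅒
j(Y, c) = -169/10 (j(Y, c) = ⅒ - 17 = -169/10)
(91 - 7*103) + j(-97, -7) = (91 - 7*103) - 169/10 = (91 - 721) - 169/10 = -630 - 169/10 = -6469/10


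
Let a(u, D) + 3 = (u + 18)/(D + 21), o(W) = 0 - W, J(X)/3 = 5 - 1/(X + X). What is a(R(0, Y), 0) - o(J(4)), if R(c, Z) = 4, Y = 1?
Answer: 2129/168 ≈ 12.673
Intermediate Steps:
J(X) = 15 - 3/(2*X) (J(X) = 3*(5 - 1/(X + X)) = 3*(5 - 1/(2*X)) = 15 - 3/(2*X))
o(W) = -W
a(u, D) = -3 + (18 + u)/(21 + D) (a(u, D) = -3 + (u + 18)/(D + 21) = -3 + (18 + u)/(21 + D))
a(R(0, Y), 0) - o(J(4)) = (-45 + 4 - 3*0)/(21 + 0) - (-1)*(15 - 3/2/4) = (-45 + 4 + 0)/21 - (-1)*(15 - 3/2*1/4) = (1/21)*(-41) - (-1)*(15 - 3/8) = -41/21 - (-1)*117/8 = -41/21 - 1*(-117/8) = -41/21 + 117/8 = 2129/168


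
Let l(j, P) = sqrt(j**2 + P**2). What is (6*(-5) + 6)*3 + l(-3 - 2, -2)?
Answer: -72 + sqrt(29) ≈ -66.615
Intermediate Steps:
l(j, P) = sqrt(P**2 + j**2)
(6*(-5) + 6)*3 + l(-3 - 2, -2) = (6*(-5) + 6)*3 + sqrt((-2)**2 + (-3 - 2)**2) = (-30 + 6)*3 + sqrt(4 + (-5)**2) = -24*3 + sqrt(4 + 25) = -72 + sqrt(29)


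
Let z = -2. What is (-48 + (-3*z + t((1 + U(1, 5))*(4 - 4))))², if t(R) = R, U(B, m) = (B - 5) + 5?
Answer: 1764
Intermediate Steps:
U(B, m) = B (U(B, m) = (-5 + B) + 5 = B)
(-48 + (-3*z + t((1 + U(1, 5))*(4 - 4))))² = (-48 + (-3*(-2) + (1 + 1)*(4 - 4)))² = (-48 + (6 + 2*0))² = (-48 + (6 + 0))² = (-48 + 6)² = (-42)² = 1764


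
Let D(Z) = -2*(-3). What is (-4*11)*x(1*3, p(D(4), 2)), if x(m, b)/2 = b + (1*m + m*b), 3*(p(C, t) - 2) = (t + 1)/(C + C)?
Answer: -2992/3 ≈ -997.33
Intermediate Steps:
D(Z) = 6
p(C, t) = 2 + (1 + t)/(6*C) (p(C, t) = 2 + ((t + 1)/(C + C))/3 = 2 + ((1 + t)/((2*C)))/3 = 2 + ((1 + t)*(1/(2*C)))/3 = 2 + ((1 + t)/(2*C))/3 = 2 + (1 + t)/(6*C))
x(m, b) = 2*b + 2*m + 2*b*m (x(m, b) = 2*(b + (1*m + m*b)) = 2*(b + (m + b*m)) = 2*(b + m + b*m) = 2*b + 2*m + 2*b*m)
(-4*11)*x(1*3, p(D(4), 2)) = (-4*11)*(2*((⅙)*(1 + 2 + 12*6)/6) + 2*(1*3) + 2*((⅙)*(1 + 2 + 12*6)/6)*(1*3)) = -44*(2*((⅙)*(⅙)*(1 + 2 + 72)) + 2*3 + 2*((⅙)*(⅙)*(1 + 2 + 72))*3) = -44*(2*((⅙)*(⅙)*75) + 6 + 2*((⅙)*(⅙)*75)*3) = -44*(2*(25/12) + 6 + 2*(25/12)*3) = -44*(25/6 + 6 + 25/2) = -44*68/3 = -2992/3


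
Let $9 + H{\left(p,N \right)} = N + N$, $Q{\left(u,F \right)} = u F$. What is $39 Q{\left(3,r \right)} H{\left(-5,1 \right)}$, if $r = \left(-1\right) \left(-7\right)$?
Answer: $-5733$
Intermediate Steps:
$r = 7$
$Q{\left(u,F \right)} = F u$
$H{\left(p,N \right)} = -9 + 2 N$ ($H{\left(p,N \right)} = -9 + \left(N + N\right) = -9 + 2 N$)
$39 Q{\left(3,r \right)} H{\left(-5,1 \right)} = 39 \cdot 7 \cdot 3 \left(-9 + 2 \cdot 1\right) = 39 \cdot 21 \left(-9 + 2\right) = 819 \left(-7\right) = -5733$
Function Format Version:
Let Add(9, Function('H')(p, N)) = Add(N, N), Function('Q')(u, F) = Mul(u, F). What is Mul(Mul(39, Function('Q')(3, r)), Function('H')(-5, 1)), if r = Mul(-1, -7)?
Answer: -5733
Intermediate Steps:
r = 7
Function('Q')(u, F) = Mul(F, u)
Function('H')(p, N) = Add(-9, Mul(2, N)) (Function('H')(p, N) = Add(-9, Add(N, N)) = Add(-9, Mul(2, N)))
Mul(Mul(39, Function('Q')(3, r)), Function('H')(-5, 1)) = Mul(Mul(39, Mul(7, 3)), Add(-9, Mul(2, 1))) = Mul(Mul(39, 21), Add(-9, 2)) = Mul(819, -7) = -5733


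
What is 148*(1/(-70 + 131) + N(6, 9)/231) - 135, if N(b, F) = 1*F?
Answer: -595615/4697 ≈ -126.81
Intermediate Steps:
N(b, F) = F
148*(1/(-70 + 131) + N(6, 9)/231) - 135 = 148*(1/(-70 + 131) + 9/231) - 135 = 148*(1/61 + 9*(1/231)) - 135 = 148*(1/61 + 3/77) - 135 = 148*(260/4697) - 135 = 38480/4697 - 135 = -595615/4697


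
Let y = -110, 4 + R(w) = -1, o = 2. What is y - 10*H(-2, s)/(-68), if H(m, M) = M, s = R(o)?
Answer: -3765/34 ≈ -110.74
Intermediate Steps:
R(w) = -5 (R(w) = -4 - 1 = -5)
s = -5
y - 10*H(-2, s)/(-68) = -110 - (-50)/(-68) = -110 - (-50)*(-1)/68 = -110 - 10*5/68 = -110 - 25/34 = -3765/34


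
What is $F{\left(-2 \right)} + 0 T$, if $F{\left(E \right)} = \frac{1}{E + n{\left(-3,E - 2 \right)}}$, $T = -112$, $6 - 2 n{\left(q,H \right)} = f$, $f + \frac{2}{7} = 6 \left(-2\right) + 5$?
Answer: $\frac{14}{65} \approx 0.21538$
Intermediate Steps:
$f = - \frac{51}{7}$ ($f = - \frac{2}{7} + \left(6 \left(-2\right) + 5\right) = - \frac{2}{7} + \left(-12 + 5\right) = - \frac{2}{7} - 7 = - \frac{51}{7} \approx -7.2857$)
$n{\left(q,H \right)} = \frac{93}{14}$ ($n{\left(q,H \right)} = 3 - - \frac{51}{14} = 3 + \frac{51}{14} = \frac{93}{14}$)
$F{\left(E \right)} = \frac{1}{\frac{93}{14} + E}$ ($F{\left(E \right)} = \frac{1}{E + \frac{93}{14}} = \frac{1}{\frac{93}{14} + E}$)
$F{\left(-2 \right)} + 0 T = \frac{14}{93 + 14 \left(-2\right)} + 0 \left(-112\right) = \frac{14}{93 - 28} + 0 = \frac{14}{65} + 0 = \frac{14}{65}$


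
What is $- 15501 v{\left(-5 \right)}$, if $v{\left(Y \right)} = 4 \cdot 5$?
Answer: $-310020$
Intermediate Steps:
$v{\left(Y \right)} = 20$
$- 15501 v{\left(-5 \right)} = \left(-15501\right) 20 = -310020$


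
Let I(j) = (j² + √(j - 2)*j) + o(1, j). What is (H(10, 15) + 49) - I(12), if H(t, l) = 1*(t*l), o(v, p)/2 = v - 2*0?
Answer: 53 - 12*√10 ≈ 15.053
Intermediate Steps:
o(v, p) = 2*v (o(v, p) = 2*(v - 2*0) = 2*(v + 0) = 2*v)
I(j) = 2 + j² + j*√(-2 + j) (I(j) = (j² + √(j - 2)*j) + 2*1 = (j² + √(-2 + j)*j) + 2 = (j² + j*√(-2 + j)) + 2 = 2 + j² + j*√(-2 + j))
H(t, l) = l*t (H(t, l) = 1*(l*t) = l*t)
(H(10, 15) + 49) - I(12) = (15*10 + 49) - (2 + 12² + 12*√(-2 + 12)) = (150 + 49) - (2 + 144 + 12*√10) = 199 - (146 + 12*√10) = 199 + (-146 - 12*√10) = 53 - 12*√10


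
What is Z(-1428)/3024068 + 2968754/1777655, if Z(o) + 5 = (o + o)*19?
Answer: 8881242412077/5375749600540 ≈ 1.6521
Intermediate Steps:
Z(o) = -5 + 38*o (Z(o) = -5 + (o + o)*19 = -5 + (2*o)*19 = -5 + 38*o)
Z(-1428)/3024068 + 2968754/1777655 = (-5 + 38*(-1428))/3024068 + 2968754/1777655 = (-5 - 54264)*(1/3024068) + 2968754*(1/1777655) = -54269*1/3024068 + 2968754/1777655 = -54269/3024068 + 2968754/1777655 = 8881242412077/5375749600540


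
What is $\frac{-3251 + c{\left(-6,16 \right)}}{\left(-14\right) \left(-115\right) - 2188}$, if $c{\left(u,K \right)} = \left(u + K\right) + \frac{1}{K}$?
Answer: $\frac{51855}{9248} \approx 5.6072$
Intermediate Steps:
$c{\left(u,K \right)} = K + u + \frac{1}{K}$ ($c{\left(u,K \right)} = \left(K + u\right) + \frac{1}{K} = K + u + \frac{1}{K}$)
$\frac{-3251 + c{\left(-6,16 \right)}}{\left(-14\right) \left(-115\right) - 2188} = \frac{-3251 + \left(16 - 6 + \frac{1}{16}\right)}{\left(-14\right) \left(-115\right) - 2188} = \frac{-3251 + \left(16 - 6 + \frac{1}{16}\right)}{1610 - 2188} = \frac{-3251 + \frac{161}{16}}{-578} = \left(- \frac{51855}{16}\right) \left(- \frac{1}{578}\right) = \frac{51855}{9248}$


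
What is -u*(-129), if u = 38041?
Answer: 4907289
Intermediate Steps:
-u*(-129) = -38041*(-129) = -1*(-4907289) = 4907289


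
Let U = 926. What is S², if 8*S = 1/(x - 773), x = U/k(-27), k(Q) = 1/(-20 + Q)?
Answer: 1/125571009600 ≈ 7.9636e-12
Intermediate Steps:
x = -43522 (x = 926/(1/(-20 - 27)) = 926/(1/(-47)) = 926/(-1/47) = 926*(-47) = -43522)
S = -1/354360 (S = 1/(8*(-43522 - 773)) = (⅛)/(-44295) = (⅛)*(-1/44295) = -1/354360 ≈ -2.8220e-6)
S² = (-1/354360)² = 1/125571009600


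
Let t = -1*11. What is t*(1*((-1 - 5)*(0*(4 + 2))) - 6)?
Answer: 66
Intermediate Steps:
t = -11
t*(1*((-1 - 5)*(0*(4 + 2))) - 6) = -11*(1*((-1 - 5)*(0*(4 + 2))) - 6) = -11*(1*(-0*6) - 6) = -11*(1*(-6*0) - 6) = -11*(1*0 - 6) = -11*(0 - 6) = -11*(-6) = 66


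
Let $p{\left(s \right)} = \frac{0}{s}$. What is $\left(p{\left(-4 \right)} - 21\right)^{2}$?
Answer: $441$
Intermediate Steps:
$p{\left(s \right)} = 0$
$\left(p{\left(-4 \right)} - 21\right)^{2} = \left(0 - 21\right)^{2} = \left(-21\right)^{2} = 441$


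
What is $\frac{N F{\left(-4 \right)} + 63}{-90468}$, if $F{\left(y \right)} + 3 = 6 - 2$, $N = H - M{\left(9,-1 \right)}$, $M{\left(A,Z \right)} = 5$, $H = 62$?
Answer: $- \frac{10}{7539} \approx -0.0013264$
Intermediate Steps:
$N = 57$ ($N = 62 - 5 = 57$)
$F{\left(y \right)} = 1$ ($F{\left(y \right)} = -3 + \left(6 - 2\right) = -3 + 4 = 1$)
$\frac{N F{\left(-4 \right)} + 63}{-90468} = \frac{57 \cdot 1 + 63}{-90468} = \left(57 + 63\right) \left(- \frac{1}{90468}\right) = 120 \left(- \frac{1}{90468}\right) = - \frac{10}{7539}$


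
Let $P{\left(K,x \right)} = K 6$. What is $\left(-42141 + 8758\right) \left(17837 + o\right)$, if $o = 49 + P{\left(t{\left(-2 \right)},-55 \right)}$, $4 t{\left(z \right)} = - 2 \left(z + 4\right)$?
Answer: $-596888040$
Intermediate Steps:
$t{\left(z \right)} = -2 - \frac{z}{2}$ ($t{\left(z \right)} = \frac{\left(-2\right) \left(z + 4\right)}{4} = \frac{\left(-2\right) \left(4 + z\right)}{4} = \frac{-8 - 2 z}{4} = -2 - \frac{z}{2}$)
$P{\left(K,x \right)} = 6 K$
$o = 43$ ($o = 49 + 6 \left(-2 - -1\right) = 49 + 6 \left(-2 + 1\right) = 49 + 6 \left(-1\right) = 49 - 6 = 43$)
$\left(-42141 + 8758\right) \left(17837 + o\right) = \left(-42141 + 8758\right) \left(17837 + 43\right) = \left(-33383\right) 17880 = -596888040$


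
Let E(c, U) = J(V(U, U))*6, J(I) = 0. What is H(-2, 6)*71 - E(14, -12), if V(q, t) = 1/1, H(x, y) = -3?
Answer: -213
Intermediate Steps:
V(q, t) = 1
E(c, U) = 0 (E(c, U) = 0*6 = 0)
H(-2, 6)*71 - E(14, -12) = -3*71 - 1*0 = -213 + 0 = -213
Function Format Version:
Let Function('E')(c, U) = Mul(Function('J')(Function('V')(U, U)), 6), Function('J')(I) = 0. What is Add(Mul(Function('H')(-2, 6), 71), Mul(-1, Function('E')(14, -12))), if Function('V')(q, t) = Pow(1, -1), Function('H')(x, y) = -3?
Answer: -213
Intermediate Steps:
Function('V')(q, t) = 1
Function('E')(c, U) = 0 (Function('E')(c, U) = Mul(0, 6) = 0)
Add(Mul(Function('H')(-2, 6), 71), Mul(-1, Function('E')(14, -12))) = Add(Mul(-3, 71), Mul(-1, 0)) = Add(-213, 0) = -213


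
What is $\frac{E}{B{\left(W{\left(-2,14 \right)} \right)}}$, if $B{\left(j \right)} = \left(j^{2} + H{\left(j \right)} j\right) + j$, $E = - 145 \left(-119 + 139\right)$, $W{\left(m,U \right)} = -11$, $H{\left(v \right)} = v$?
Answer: $- \frac{2900}{231} \approx -12.554$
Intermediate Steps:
$E = -2900$ ($E = \left(-145\right) 20 = -2900$)
$B{\left(j \right)} = j + 2 j^{2}$ ($B{\left(j \right)} = \left(j^{2} + j j\right) + j = \left(j^{2} + j^{2}\right) + j = 2 j^{2} + j = j + 2 j^{2}$)
$\frac{E}{B{\left(W{\left(-2,14 \right)} \right)}} = - \frac{2900}{\left(-11\right) \left(1 + 2 \left(-11\right)\right)} = - \frac{2900}{\left(-11\right) \left(1 - 22\right)} = - \frac{2900}{\left(-11\right) \left(-21\right)} = - \frac{2900}{231}$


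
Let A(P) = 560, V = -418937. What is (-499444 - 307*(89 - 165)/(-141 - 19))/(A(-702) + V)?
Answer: 19983593/16735080 ≈ 1.1941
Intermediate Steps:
(-499444 - 307*(89 - 165)/(-141 - 19))/(A(-702) + V) = (-499444 - 307*(89 - 165)/(-141 - 19))/(560 - 418937) = (-499444 - (-23332)/(-160))/(-418377) = (-499444 - (-23332)*(-1)/160)*(-1/418377) = (-499444 - 307*19/40)*(-1/418377) = (-499444 - 5833/40)*(-1/418377) = -19983593/40*(-1/418377) = 19983593/16735080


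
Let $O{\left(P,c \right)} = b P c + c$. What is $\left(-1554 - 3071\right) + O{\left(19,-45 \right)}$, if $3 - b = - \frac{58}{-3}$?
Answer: $9295$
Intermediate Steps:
$b = - \frac{49}{3}$ ($b = 3 - - \frac{58}{-3} = 3 - \left(-58\right) \left(- \frac{1}{3}\right) = 3 - \frac{58}{3} = - \frac{49}{3} \approx -16.333$)
$O{\left(P,c \right)} = c - \frac{49 P c}{3}$ ($O{\left(P,c \right)} = - \frac{49 P}{3} c + c = - \frac{49 P c}{3} + c = c - \frac{49 P c}{3}$)
$\left(-1554 - 3071\right) + O{\left(19,-45 \right)} = \left(-1554 - 3071\right) + \frac{1}{3} \left(-45\right) \left(3 - 931\right) = -4625 + \frac{1}{3} \left(-45\right) \left(3 - 931\right) = -4625 + \frac{1}{3} \left(-45\right) \left(-928\right) = -4625 + 13920 = 9295$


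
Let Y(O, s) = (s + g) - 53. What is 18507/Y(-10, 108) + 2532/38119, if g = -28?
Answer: 235178899/343071 ≈ 685.51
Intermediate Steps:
Y(O, s) = -81 + s (Y(O, s) = (s - 28) - 53 = (-28 + s) - 53 = -81 + s)
18507/Y(-10, 108) + 2532/38119 = 18507/(-81 + 108) + 2532/38119 = 18507/27 + 2532*(1/38119) = 18507*(1/27) + 2532/38119 = 6169/9 + 2532/38119 = 235178899/343071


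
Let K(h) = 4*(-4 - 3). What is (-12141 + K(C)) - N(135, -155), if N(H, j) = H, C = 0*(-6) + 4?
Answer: -12304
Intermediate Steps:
C = 4 (C = 0 + 4 = 4)
K(h) = -28 (K(h) = 4*(-7) = -28)
(-12141 + K(C)) - N(135, -155) = (-12141 - 28) - 1*135 = -12169 - 135 = -12304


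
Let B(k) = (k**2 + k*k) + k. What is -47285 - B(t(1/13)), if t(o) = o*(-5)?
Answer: -7991150/169 ≈ -47285.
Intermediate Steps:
t(o) = -5*o
B(k) = k + 2*k**2 (B(k) = (k**2 + k**2) + k = 2*k**2 + k = k + 2*k**2)
-47285 - B(t(1/13)) = -47285 - (-5/13)*(1 + 2*(-5/13)) = -47285 - (-5*1/13)*(1 + 2*(-5*1/13)) = -47285 - (-5)*(1 + 2*(-5/13))/13 = -47285 - (-5)*(1 - 10/13)/13 = -47285 - (-5)*3/(13*13) = -47285 - 1*(-15/169) = -47285 + 15/169 = -7991150/169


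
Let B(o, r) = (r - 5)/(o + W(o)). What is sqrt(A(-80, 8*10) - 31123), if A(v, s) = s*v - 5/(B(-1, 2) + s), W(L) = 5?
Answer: I*sqrt(3770655087)/317 ≈ 193.71*I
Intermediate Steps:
B(o, r) = (-5 + r)/(5 + o) (B(o, r) = (r - 5)/(o + 5) = (-5 + r)/(5 + o))
A(v, s) = -5/(-3/4 + s) + s*v (A(v, s) = s*v - 5/((-5 + 2)/(5 - 1) + s) = s*v - 5/(-3/4 + s) = -5/(-3/4 + s) + s*v)
sqrt(A(-80, 8*10) - 31123) = sqrt((-20 - 3*8*10*(-80) + 4*(-80)*(8*10)**2)/(-3 + 4*(8*10)) - 31123) = sqrt((-20 - 3*80*(-80) + 4*(-80)*80**2)/(-3 + 4*80) - 31123) = sqrt((-20 + 19200 + 4*(-80)*6400)/(-3 + 320) - 31123) = sqrt((-20 + 19200 - 2048000)/317 - 31123) = sqrt((1/317)*(-2028820) - 31123) = sqrt(-2028820/317 - 31123) = sqrt(-11894811/317) = I*sqrt(3770655087)/317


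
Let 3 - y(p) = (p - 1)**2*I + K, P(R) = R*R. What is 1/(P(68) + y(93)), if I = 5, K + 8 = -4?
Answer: -1/37681 ≈ -2.6539e-5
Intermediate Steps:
K = -12 (K = -8 - 4 = -12)
P(R) = R**2
y(p) = 15 - 5*(-1 + p)**2 (y(p) = 3 - ((p - 1)**2*5 - 12) = 3 - ((-1 + p)**2*5 - 12) = 3 - (5*(-1 + p)**2 - 12) = 3 - (-12 + 5*(-1 + p)**2) = 3 + (12 - 5*(-1 + p)**2) = 15 - 5*(-1 + p)**2)
1/(P(68) + y(93)) = 1/(68**2 + (15 - 5*(-1 + 93)**2)) = 1/(4624 + (15 - 5*92**2)) = 1/(4624 + (15 - 5*8464)) = 1/(4624 + (15 - 42320)) = 1/(4624 - 42305) = 1/(-37681) = -1/37681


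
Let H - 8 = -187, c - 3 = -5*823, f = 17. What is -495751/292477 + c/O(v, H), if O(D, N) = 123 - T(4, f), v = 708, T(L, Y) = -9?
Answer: -317026139/9651741 ≈ -32.846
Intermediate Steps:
c = -4112 (c = 3 - 5*823 = 3 - 4115 = -4112)
H = -179 (H = 8 - 187 = -179)
O(D, N) = 132 (O(D, N) = 123 - 1*(-9) = 123 + 9 = 132)
-495751/292477 + c/O(v, H) = -495751/292477 - 4112/132 = -495751*1/292477 - 4112*1/132 = -495751/292477 - 1028/33 = -317026139/9651741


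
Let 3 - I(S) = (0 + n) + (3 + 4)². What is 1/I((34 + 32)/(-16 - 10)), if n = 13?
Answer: -1/59 ≈ -0.016949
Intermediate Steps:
I(S) = -59 (I(S) = 3 - ((0 + 13) + (3 + 4)²) = 3 - (13 + 7²) = 3 - (13 + 49) = 3 - 1*62 = 3 - 62 = -59)
1/I((34 + 32)/(-16 - 10)) = 1/(-59) = -1/59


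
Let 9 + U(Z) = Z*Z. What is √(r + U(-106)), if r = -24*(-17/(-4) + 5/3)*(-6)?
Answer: √12079 ≈ 109.90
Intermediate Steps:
U(Z) = -9 + Z² (U(Z) = -9 + Z*Z = -9 + Z²)
r = 852 (r = -24*(-17*(-¼) + 5*(⅓))*(-6) = -24*(17/4 + 5/3)*(-6) = -24*71/12*(-6) = -142*(-6) = 852)
√(r + U(-106)) = √(852 + (-9 + (-106)²)) = √(852 + (-9 + 11236)) = √(852 + 11227) = √12079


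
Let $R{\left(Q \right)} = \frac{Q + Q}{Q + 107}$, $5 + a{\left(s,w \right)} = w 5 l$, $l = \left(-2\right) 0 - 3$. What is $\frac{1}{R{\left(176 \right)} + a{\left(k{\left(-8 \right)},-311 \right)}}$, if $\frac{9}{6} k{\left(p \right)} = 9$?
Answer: $\frac{283}{1319132} \approx 0.00021454$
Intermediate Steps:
$l = -3$ ($l = 0 - 3 = -3$)
$k{\left(p \right)} = 6$ ($k{\left(p \right)} = \frac{2}{3} \cdot 9 = 6$)
$a{\left(s,w \right)} = -5 - 15 w$ ($a{\left(s,w \right)} = -5 + w 5 \left(-3\right) = -5 + 5 w \left(-3\right) = -5 - 15 w$)
$R{\left(Q \right)} = \frac{2 Q}{107 + Q}$
$\frac{1}{R{\left(176 \right)} + a{\left(k{\left(-8 \right)},-311 \right)}} = \frac{1}{2 \cdot 176 \frac{1}{107 + 176} - -4660} = \frac{1}{2 \cdot 176 \cdot \frac{1}{283} + \left(-5 + 4665\right)} = \frac{1}{2 \cdot 176 \cdot \frac{1}{283} + 4660} = \frac{1}{\frac{352}{283} + 4660} = \frac{1}{\frac{1319132}{283}} = \frac{283}{1319132}$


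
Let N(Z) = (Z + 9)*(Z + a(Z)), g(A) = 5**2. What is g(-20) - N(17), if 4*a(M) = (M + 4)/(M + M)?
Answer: -28629/68 ≈ -421.01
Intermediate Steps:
g(A) = 25
a(M) = (4 + M)/(8*M) (a(M) = ((M + 4)/(M + M))/4 = ((4 + M)/((2*M)))/4 = ((4 + M)*(1/(2*M)))/4 = ((4 + M)/(2*M))/4 = (4 + M)/(8*M))
N(Z) = (9 + Z)*(Z + (4 + Z)/(8*Z)) (N(Z) = (Z + 9)*(Z + (4 + Z)/(8*Z)) = (9 + Z)*(Z + (4 + Z)/(8*Z)))
g(-20) - N(17) = 25 - (13/8 + 17**2 + (9/2)/17 + (73/8)*17) = 25 - (13/8 + 289 + (9/2)*(1/17) + 1241/8) = 25 - (13/8 + 289 + 9/34 + 1241/8) = 25 - 1*30329/68 = 25 - 30329/68 = -28629/68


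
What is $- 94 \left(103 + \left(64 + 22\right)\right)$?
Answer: $-17766$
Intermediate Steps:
$- 94 \left(103 + \left(64 + 22\right)\right) = - 94 \left(103 + 86\right) = \left(-94\right) 189 = -17766$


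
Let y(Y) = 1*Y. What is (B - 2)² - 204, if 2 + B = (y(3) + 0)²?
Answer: -179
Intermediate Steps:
y(Y) = Y
B = 7 (B = -2 + (3 + 0)² = -2 + 3² = -2 + 9 = 7)
(B - 2)² - 204 = (7 - 2)² - 204 = 5² - 204 = 25 - 204 = -179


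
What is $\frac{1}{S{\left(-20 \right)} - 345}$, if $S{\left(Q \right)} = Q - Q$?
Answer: $- \frac{1}{345} \approx -0.0028986$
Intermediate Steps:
$S{\left(Q \right)} = 0$
$\frac{1}{S{\left(-20 \right)} - 345} = \frac{1}{0 - 345} = \frac{1}{-345} = - \frac{1}{345}$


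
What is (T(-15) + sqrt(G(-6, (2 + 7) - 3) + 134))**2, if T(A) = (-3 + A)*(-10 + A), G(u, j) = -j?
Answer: 202628 + 7200*sqrt(2) ≈ 2.1281e+5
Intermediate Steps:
T(A) = (-10 + A)*(-3 + A)
(T(-15) + sqrt(G(-6, (2 + 7) - 3) + 134))**2 = ((30 + (-15)**2 - 13*(-15)) + sqrt(-((2 + 7) - 3) + 134))**2 = ((30 + 225 + 195) + sqrt(-(9 - 3) + 134))**2 = (450 + sqrt(-1*6 + 134))**2 = (450 + sqrt(-6 + 134))**2 = (450 + sqrt(128))**2 = (450 + 8*sqrt(2))**2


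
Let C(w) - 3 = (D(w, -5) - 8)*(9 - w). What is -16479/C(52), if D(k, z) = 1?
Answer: -16479/304 ≈ -54.207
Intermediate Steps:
C(w) = -60 + 7*w (C(w) = 3 + (1 - 8)*(9 - w) = 3 - 7*(9 - w) = 3 + (-63 + 7*w) = -60 + 7*w)
-16479/C(52) = -16479/(-60 + 7*52) = -16479/(-60 + 364) = -16479/304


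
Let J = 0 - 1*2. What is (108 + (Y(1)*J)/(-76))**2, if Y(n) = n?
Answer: 16851025/1444 ≈ 11670.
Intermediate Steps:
J = -2 (J = 0 - 2 = -2)
(108 + (Y(1)*J)/(-76))**2 = (108 + (1*(-2))/(-76))**2 = (108 - 2*(-1/76))**2 = (108 + 1/38)**2 = (4105/38)**2 = 16851025/1444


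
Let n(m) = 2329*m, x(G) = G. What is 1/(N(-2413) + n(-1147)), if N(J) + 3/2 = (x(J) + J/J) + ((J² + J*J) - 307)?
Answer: 2/17942109 ≈ 1.1147e-7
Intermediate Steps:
N(J) = -615/2 + J + 2*J² (N(J) = -3/2 + ((J + J/J) + ((J² + J*J) - 307)) = -3/2 + ((J + 1) + ((J² + J²) - 307)) = -3/2 + ((1 + J) + (2*J² - 307)) = -3/2 + ((1 + J) + (-307 + 2*J²)) = -3/2 + (-306 + J + 2*J²) = -615/2 + J + 2*J²)
1/(N(-2413) + n(-1147)) = 1/((-615/2 - 2413 + 2*(-2413)²) + 2329*(-1147)) = 1/((-615/2 - 2413 + 2*5822569) - 2671363) = 1/((-615/2 - 2413 + 11645138) - 2671363) = 1/(23284835/2 - 2671363) = 1/(17942109/2) = 2/17942109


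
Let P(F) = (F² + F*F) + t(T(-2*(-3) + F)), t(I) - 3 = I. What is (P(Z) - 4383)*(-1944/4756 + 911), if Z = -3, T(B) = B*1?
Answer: -4719458787/1189 ≈ -3.9693e+6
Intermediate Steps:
T(B) = B
t(I) = 3 + I
P(F) = 9 + F + 2*F² (P(F) = (F² + F*F) + (3 + (-2*(-3) + F)) = (F² + F²) + (3 + (6 + F)) = 2*F² + (9 + F) = 9 + F + 2*F²)
(P(Z) - 4383)*(-1944/4756 + 911) = ((9 - 3 + 2*(-3)²) - 4383)*(-1944/4756 + 911) = ((9 - 3 + 2*9) - 4383)*(-1944*1/4756 + 911) = ((9 - 3 + 18) - 4383)*(-486/1189 + 911) = (24 - 4383)*(1082693/1189) = -4359*1082693/1189 = -4719458787/1189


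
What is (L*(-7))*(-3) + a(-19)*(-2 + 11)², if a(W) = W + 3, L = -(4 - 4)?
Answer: -1296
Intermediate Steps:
L = 0 (L = -1*0 = 0)
a(W) = 3 + W
(L*(-7))*(-3) + a(-19)*(-2 + 11)² = (0*(-7))*(-3) + (3 - 19)*(-2 + 11)² = 0*(-3) - 16*9² = 0 - 16*81 = 0 - 1296 = -1296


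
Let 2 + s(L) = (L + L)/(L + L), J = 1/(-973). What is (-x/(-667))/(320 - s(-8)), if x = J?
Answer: -1/208326111 ≈ -4.8002e-9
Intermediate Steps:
J = -1/973 ≈ -0.0010277
s(L) = -1 (s(L) = -2 + (L + L)/(L + L) = -2 + (2*L)/((2*L)) = -2 + (2*L)*(1/(2*L)) = -2 + 1 = -1)
x = -1/973 ≈ -0.0010277
(-x/(-667))/(320 - s(-8)) = (-1*(-1/973)/(-667))/(320 - 1*(-1)) = ((1/973)*(-1/667))/(320 + 1) = -1/648991/321 = -1/648991*1/321 = -1/208326111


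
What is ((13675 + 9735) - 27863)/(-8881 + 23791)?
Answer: -4453/14910 ≈ -0.29866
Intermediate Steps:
((13675 + 9735) - 27863)/(-8881 + 23791) = (23410 - 27863)/14910 = -4453*1/14910 = -4453/14910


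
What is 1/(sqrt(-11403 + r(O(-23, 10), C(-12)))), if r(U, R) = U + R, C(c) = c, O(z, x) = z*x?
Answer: -I*sqrt(11645)/11645 ≈ -0.0092668*I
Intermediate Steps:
O(z, x) = x*z
r(U, R) = R + U
1/(sqrt(-11403 + r(O(-23, 10), C(-12)))) = 1/(sqrt(-11403 + (-12 + 10*(-23)))) = 1/(sqrt(-11403 + (-12 - 230))) = 1/(sqrt(-11403 - 242)) = 1/(sqrt(-11645)) = 1/(I*sqrt(11645)) = -I*sqrt(11645)/11645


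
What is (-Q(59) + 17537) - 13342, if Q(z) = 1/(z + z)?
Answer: 495009/118 ≈ 4195.0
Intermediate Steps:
Q(z) = 1/(2*z)
(-Q(59) + 17537) - 13342 = (-1/(2*59) + 17537) - 13342 = (-1*1/118 + 17537) - 13342 = (-1/118 + 17537) - 13342 = 2069365/118 - 13342 = 495009/118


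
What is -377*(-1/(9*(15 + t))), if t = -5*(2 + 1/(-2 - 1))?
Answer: 377/60 ≈ 6.2833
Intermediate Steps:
t = -25/3 (t = -5*(2 + 1/(-3)) = -5*(2 - ⅓) = -5*5/3 = -25/3 ≈ -8.3333)
-377*(-1/(9*(15 + t))) = -377*(-1/(9*(15 - 25/3))) = -377/((-9*20/3)) = -377/(-60) = -377*(-1/60) = 377/60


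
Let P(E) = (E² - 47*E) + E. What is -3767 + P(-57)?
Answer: 2104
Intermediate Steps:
P(E) = E² - 46*E
-3767 + P(-57) = -3767 - 57*(-46 - 57) = -3767 - 57*(-103) = -3767 + 5871 = 2104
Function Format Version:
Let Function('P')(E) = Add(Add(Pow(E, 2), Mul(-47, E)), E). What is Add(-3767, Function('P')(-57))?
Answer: 2104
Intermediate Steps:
Function('P')(E) = Add(Pow(E, 2), Mul(-46, E))
Add(-3767, Function('P')(-57)) = Add(-3767, Mul(-57, Add(-46, -57))) = Add(-3767, Mul(-57, -103)) = Add(-3767, 5871) = 2104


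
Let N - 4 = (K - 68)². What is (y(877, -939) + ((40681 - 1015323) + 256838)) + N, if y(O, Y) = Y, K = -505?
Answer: -390410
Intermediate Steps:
N = 328333 (N = 4 + (-505 - 68)² = 4 + (-573)² = 4 + 328329 = 328333)
(y(877, -939) + ((40681 - 1015323) + 256838)) + N = (-939 + ((40681 - 1015323) + 256838)) + 328333 = (-939 + (-974642 + 256838)) + 328333 = (-939 - 717804) + 328333 = -718743 + 328333 = -390410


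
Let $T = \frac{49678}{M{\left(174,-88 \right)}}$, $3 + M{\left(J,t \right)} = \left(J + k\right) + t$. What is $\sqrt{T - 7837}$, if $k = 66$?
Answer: $\frac{i \sqrt{166587215}}{149} \approx 86.623 i$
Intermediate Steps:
$M{\left(J,t \right)} = 63 + J + t$ ($M{\left(J,t \right)} = -3 + \left(\left(J + 66\right) + t\right) = -3 + \left(\left(66 + J\right) + t\right) = -3 + \left(66 + J + t\right) = 63 + J + t$)
$T = \frac{49678}{149}$ ($T = \frac{49678}{63 + 174 - 88} = \frac{49678}{149} \approx 333.41$)
$\sqrt{T - 7837} = \sqrt{\frac{49678}{149} - 7837} = \sqrt{- \frac{1118035}{149}} = \frac{i \sqrt{166587215}}{149}$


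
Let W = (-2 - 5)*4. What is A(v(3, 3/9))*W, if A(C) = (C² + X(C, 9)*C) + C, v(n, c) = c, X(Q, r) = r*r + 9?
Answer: -7672/9 ≈ -852.44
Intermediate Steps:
X(Q, r) = 9 + r² (X(Q, r) = r² + 9 = 9 + r²)
W = -28 (W = -7*4 = -28)
A(C) = C² + 91*C (A(C) = (C² + (9 + 9²)*C) + C = (C² + (9 + 81)*C) + C = (C² + 90*C) + C = C² + 91*C)
A(v(3, 3/9))*W = ((3/9)*(91 + 3/9))*(-28) = ((3*(⅑))*(91 + 3*(⅑)))*(-28) = ((91 + ⅓)/3)*(-28) = ((⅓)*(274/3))*(-28) = (274/9)*(-28) = -7672/9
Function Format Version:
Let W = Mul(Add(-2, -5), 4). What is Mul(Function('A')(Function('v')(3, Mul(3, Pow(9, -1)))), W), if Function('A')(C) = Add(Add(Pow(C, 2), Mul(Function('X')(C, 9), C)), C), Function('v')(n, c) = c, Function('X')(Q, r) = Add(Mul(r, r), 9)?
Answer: Rational(-7672, 9) ≈ -852.44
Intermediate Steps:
Function('X')(Q, r) = Add(9, Pow(r, 2)) (Function('X')(Q, r) = Add(Pow(r, 2), 9) = Add(9, Pow(r, 2)))
W = -28 (W = Mul(-7, 4) = -28)
Function('A')(C) = Add(Pow(C, 2), Mul(91, C)) (Function('A')(C) = Add(Add(Pow(C, 2), Mul(Add(9, Pow(9, 2)), C)), C) = Add(Add(Pow(C, 2), Mul(Add(9, 81), C)), C) = Add(Add(Pow(C, 2), Mul(90, C)), C) = Add(Pow(C, 2), Mul(91, C)))
Mul(Function('A')(Function('v')(3, Mul(3, Pow(9, -1)))), W) = Mul(Mul(Mul(3, Pow(9, -1)), Add(91, Mul(3, Pow(9, -1)))), -28) = Mul(Mul(Mul(3, Rational(1, 9)), Add(91, Mul(3, Rational(1, 9)))), -28) = Mul(Mul(Rational(1, 3), Add(91, Rational(1, 3))), -28) = Mul(Mul(Rational(1, 3), Rational(274, 3)), -28) = Mul(Rational(274, 9), -28) = Rational(-7672, 9)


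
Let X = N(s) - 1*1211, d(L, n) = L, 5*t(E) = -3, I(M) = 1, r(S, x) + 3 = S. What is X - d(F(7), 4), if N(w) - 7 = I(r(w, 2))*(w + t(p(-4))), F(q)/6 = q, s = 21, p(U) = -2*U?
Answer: -6128/5 ≈ -1225.6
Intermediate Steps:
r(S, x) = -3 + S
t(E) = -3/5 (t(E) = (1/5)*(-3) = -3/5)
F(q) = 6*q
N(w) = 32/5 + w (N(w) = 7 + 1*(w - 3/5) = 7 + 1*(-3/5 + w) = 7 + (-3/5 + w) = 32/5 + w)
X = -5918/5 (X = (32/5 + 21) - 1*1211 = 137/5 - 1211 = -5918/5 ≈ -1183.6)
X - d(F(7), 4) = -5918/5 - 6*7 = -5918/5 - 1*42 = -5918/5 - 42 = -6128/5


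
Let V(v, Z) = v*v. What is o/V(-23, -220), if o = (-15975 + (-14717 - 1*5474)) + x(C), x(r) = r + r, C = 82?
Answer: -36002/529 ≈ -68.057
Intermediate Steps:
x(r) = 2*r
V(v, Z) = v²
o = -36002 (o = (-15975 + (-14717 - 1*5474)) + 2*82 = (-15975 + (-14717 - 5474)) + 164 = (-15975 - 20191) + 164 = -36166 + 164 = -36002)
o/V(-23, -220) = -36002/((-23)²) = -36002/529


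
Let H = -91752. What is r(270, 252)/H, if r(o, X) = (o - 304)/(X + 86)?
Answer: 17/15506088 ≈ 1.0963e-6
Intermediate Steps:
r(o, X) = (-304 + o)/(86 + X)
r(270, 252)/H = ((-304 + 270)/(86 + 252))/(-91752) = (-34/338)*(-1/91752) = ((1/338)*(-34))*(-1/91752) = -17/169*(-1/91752) = 17/15506088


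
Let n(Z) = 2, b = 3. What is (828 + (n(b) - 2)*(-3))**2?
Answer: 685584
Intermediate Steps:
(828 + (n(b) - 2)*(-3))**2 = (828 + (2 - 2)*(-3))**2 = (828 + 0*(-3))**2 = (828 + 0)**2 = 828**2 = 685584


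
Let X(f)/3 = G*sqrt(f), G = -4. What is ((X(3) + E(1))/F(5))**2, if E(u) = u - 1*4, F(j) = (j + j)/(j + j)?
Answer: 441 + 72*sqrt(3) ≈ 565.71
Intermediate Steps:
X(f) = -12*sqrt(f) (X(f) = 3*(-4*sqrt(f)) = -12*sqrt(f))
F(j) = 1 (F(j) = (2*j)/((2*j)) = (2*j)*(1/(2*j)) = 1)
E(u) = -4 + u (E(u) = u - 4 = -4 + u)
((X(3) + E(1))/F(5))**2 = ((-12*sqrt(3) + (-4 + 1))/1)**2 = ((-12*sqrt(3) - 3)*1)**2 = ((-3 - 12*sqrt(3))*1)**2 = (-3 - 12*sqrt(3))**2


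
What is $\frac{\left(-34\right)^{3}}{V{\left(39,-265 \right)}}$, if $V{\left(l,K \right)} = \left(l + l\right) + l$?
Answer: $- \frac{39304}{117} \approx -335.93$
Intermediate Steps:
$V{\left(l,K \right)} = 3 l$ ($V{\left(l,K \right)} = 2 l + l = 3 l$)
$\frac{\left(-34\right)^{3}}{V{\left(39,-265 \right)}} = \frac{\left(-34\right)^{3}}{3 \cdot 39} = - \frac{39304}{117}$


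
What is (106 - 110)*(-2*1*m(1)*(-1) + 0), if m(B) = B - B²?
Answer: 0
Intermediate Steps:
(106 - 110)*(-2*1*m(1)*(-1) + 0) = (106 - 110)*(-2*1*(1*(1 - 1*1))*(-1) + 0) = -4*(-2*1*(1*(1 - 1))*(-1) + 0) = -4*(-2*1*(1*0)*(-1) + 0) = -4*(-2*1*0*(-1) + 0) = -4*(-0*(-1) + 0) = -4*(-2*0 + 0) = -4*(0 + 0) = -4*0 = 0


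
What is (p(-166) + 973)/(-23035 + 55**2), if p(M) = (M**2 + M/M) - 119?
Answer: -28411/20010 ≈ -1.4198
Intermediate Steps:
p(M) = -118 + M**2 (p(M) = (M**2 + 1) - 119 = (1 + M**2) - 119 = -118 + M**2)
(p(-166) + 973)/(-23035 + 55**2) = ((-118 + (-166)**2) + 973)/(-23035 + 55**2) = ((-118 + 27556) + 973)/(-23035 + 3025) = (27438 + 973)/(-20010) = 28411*(-1/20010) = -28411/20010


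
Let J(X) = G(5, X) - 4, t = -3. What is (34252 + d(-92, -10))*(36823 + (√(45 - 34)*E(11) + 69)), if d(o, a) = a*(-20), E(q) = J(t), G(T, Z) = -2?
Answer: 1271003184 - 206712*√11 ≈ 1.2703e+9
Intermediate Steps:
J(X) = -6 (J(X) = -2 - 4 = -6)
E(q) = -6
d(o, a) = -20*a
(34252 + d(-92, -10))*(36823 + (√(45 - 34)*E(11) + 69)) = (34252 - 20*(-10))*(36823 + (√(45 - 34)*(-6) + 69)) = (34252 + 200)*(36823 + (√11*(-6) + 69)) = 34452*(36823 + (-6*√11 + 69)) = 34452*(36823 + (69 - 6*√11)) = 34452*(36892 - 6*√11) = 1271003184 - 206712*√11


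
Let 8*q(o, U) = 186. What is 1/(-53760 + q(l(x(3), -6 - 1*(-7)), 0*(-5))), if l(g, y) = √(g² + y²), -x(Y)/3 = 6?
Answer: -4/214947 ≈ -1.8609e-5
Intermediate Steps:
x(Y) = -18 (x(Y) = -3*6 = -18)
q(o, U) = 93/4 (q(o, U) = (⅛)*186 = 93/4)
1/(-53760 + q(l(x(3), -6 - 1*(-7)), 0*(-5))) = 1/(-53760 + 93/4) = 1/(-214947/4) = -4/214947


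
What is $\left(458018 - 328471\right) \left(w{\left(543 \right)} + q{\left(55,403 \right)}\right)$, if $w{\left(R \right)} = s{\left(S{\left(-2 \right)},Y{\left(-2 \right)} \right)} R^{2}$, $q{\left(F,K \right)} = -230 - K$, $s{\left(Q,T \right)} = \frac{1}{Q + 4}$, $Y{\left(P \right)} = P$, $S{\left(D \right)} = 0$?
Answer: $\frac{37868790399}{4} \approx 9.4672 \cdot 10^{9}$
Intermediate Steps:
$s{\left(Q,T \right)} = \frac{1}{4 + Q}$
$w{\left(R \right)} = \frac{R^{2}}{4}$ ($w{\left(R \right)} = \frac{R^{2}}{4 + 0} = \frac{R^{2}}{4}$)
$\left(458018 - 328471\right) \left(w{\left(543 \right)} + q{\left(55,403 \right)}\right) = \left(458018 - 328471\right) \left(\frac{543^{2}}{4} - 633\right) = 129547 \left(\frac{1}{4} \cdot 294849 - 633\right) = 129547 \left(\frac{294849}{4} - 633\right) = 129547 \cdot \frac{292317}{4} = \frac{37868790399}{4}$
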